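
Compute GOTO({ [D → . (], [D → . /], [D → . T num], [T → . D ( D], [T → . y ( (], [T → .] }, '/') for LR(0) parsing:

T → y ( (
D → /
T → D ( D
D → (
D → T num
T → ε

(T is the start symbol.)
{ [D → / .] }

GOTO(I, '/') = CLOSURE({ [A → αX.β] : [A → α.Xβ] ∈ I, X = '/' })

Items with dot before '/', with the dot advanced:
  [D → . /] → [D → / .]
Closure adds nothing (no advanced item has the dot before a non-terminal).

GOTO = { [D → / .] }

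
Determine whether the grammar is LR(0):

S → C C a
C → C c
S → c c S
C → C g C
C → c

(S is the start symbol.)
A grammar is LR(0) if no state in the canonical LR(0) collection has:
  - both a shift item (dot before a terminal) and a complete item (shift-reduce conflict), or
  - two or more complete items (reduce-reduce conflict; the accept item [S' → S .] counts as a complete item here).

Augment with S' → S and build the canonical LR(0) collection (I0 = CLOSURE({[S' → . S]}), then GOTO on every symbol after a dot until no new states appear). It has 13 states:
  I0: { [C → . C c], [C → . C g C], [C → . c], [S → . C C a], [S → . c c S], [S' → . S] }  — shift
  I1: { [C → . C c], [C → . C g C], [C → . c], [C → C . c], [C → C . g C], [S → C . C a] }  — shift
  I2: { [S' → S .] }  — accept
  I3: { [C → c .], [S → c . c S] }  — shift, reduce
  I4: { [C → . C c], [C → . C g C], [C → . c], [S → . C C a], [S → . c c S], [S → c c . S] }  — shift
  I5: { [S → c c S .] }  — reduce
  I6: { [C → C . c], [C → C . g C], [S → C C . a] }  — shift
  I7: { [C → C c .], [C → c .] }  — 2 reduces
  I8: { [C → . C c], [C → . C g C], [C → . c], [C → C g . C] }  — shift
  I9: { [C → C . c], [C → C . g C], [C → C g C .] }  — shift, reduce
  I10: { [C → c .] }  — reduce
  I11: { [C → C c .] }  — reduce
  I12: { [S → C C a .] }  — reduce

Conflict in state I3:
  Shift-reduce conflict between [C → c .] and [S → c . c S]
So the grammar is NOT LR(0).

Answer: No. Shift-reduce conflict between [C → c .] and [S → c . c S]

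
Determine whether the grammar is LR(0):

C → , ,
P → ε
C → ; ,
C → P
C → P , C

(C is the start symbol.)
No. Shift-reduce conflict between [P → .] and [C → . , ,]

Augment with C' → C and build the canonical LR(0) collection (I0 = CLOSURE({[C' → . C]}), then GOTO on every symbol after a dot until no new states appear). It has 9 states:
  I0: { [C → . , ,], [C → . ; ,], [C → . P , C], [C → . P], [C' → . C], [P → .] }  — shift, reduce
  I1: { [C → , . ,] }  — shift
  I2: { [C → ; . ,] }  — shift
  I3: { [C' → C .] }  — accept
  I4: { [C → P . , C], [C → P .] }  — shift, reduce
  I5: { [C → . , ,], [C → . ; ,], [C → . P , C], [C → . P], [C → P , . C], [P → .] }  — shift, reduce
  I6: { [C → P , C .] }  — reduce
  I7: { [C → ; , .] }  — reduce
  I8: { [C → , , .] }  — reduce

Conflict in state I0:
  Shift-reduce conflict between [P → .] and [C → . , ,]
So the grammar is NOT LR(0).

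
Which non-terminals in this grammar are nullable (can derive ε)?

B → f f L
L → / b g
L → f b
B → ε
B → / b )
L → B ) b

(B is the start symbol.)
{ 'B' }

A non-terminal is nullable if it can derive ε (the empty string): either it has an ε-production, or it has a production whose right-hand side consists entirely of nullable non-terminals.

ε-productions: B → ε
So B is immediately nullable.
No further non-terminal can be added: every production for the remaining non-terminals contains a terminal or a non-nullable non-terminal.
Nullable = { 'B' }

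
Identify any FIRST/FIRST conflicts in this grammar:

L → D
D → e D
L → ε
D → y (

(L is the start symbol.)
A FIRST/FIRST conflict occurs when two productions N → α and N → β for the same non-terminal have FIRST(α) ∩ FIRST(β) ≠ ∅ (with ε ∈ FIRST of a nullable right-hand side, so two nullable alternatives also conflict).

FIRST sets of the non-terminals at (or reachable through a nullable prefix from) the front of some alternative:
  FIRST(D) = { 'e', 'y' }

Productions for L:
  L → D: FIRST = { 'e', 'y' }
  L → ε: FIRST = { ε }
Productions for D:
  D → e D: FIRST = { 'e' }
  D → y (: FIRST = { 'y' }

All alternatives of each non-terminal have pairwise disjoint FIRST sets.

Answer: No FIRST/FIRST conflicts.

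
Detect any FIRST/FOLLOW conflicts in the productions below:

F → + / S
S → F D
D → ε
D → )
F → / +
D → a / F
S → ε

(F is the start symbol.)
A FIRST/FOLLOW conflict occurs when a non-terminal N has a nullable alternative N → β (β ⇒* ε) and another alternative N → α with FIRST(α) ∩ FOLLOW(N) ≠ ∅: on such a lookahead the parser cannot decide between expanding α and letting N vanish via β.

Nullable non-terminals: D, S.
FIRST sets used below: FIRST(F) = { '+', '/' }

D: nullable alternative(s) D → ε; FOLLOW(D) = { $, ')', 'a' }
  D → ε: FIRST \ {ε} = { } — this is the only nullable alternative, skip
  D → ): FIRST \ {ε} = { ')' } — overlaps FOLLOW(D) on { ')' }: CONFLICT
  D → a / F: FIRST \ {ε} = { 'a' } — overlaps FOLLOW(D) on { 'a' }: CONFLICT

S: nullable alternative(s) S → ε; FOLLOW(S) = { $, ')', 'a' }
  S → F D: FIRST \ {ε} = { '+', '/' } — disjoint from FOLLOW(S)
  S → ε: FIRST \ {ε} = { } — this is the only nullable alternative, skip

F has no nullable alternative, so no FIRST/FOLLOW check is needed there.

So the grammar has 2 FIRST/FOLLOW conflicts (marked CONFLICT above).

Answer: Yes. D → ')' with FOLLOW(D) on { ')' }; D → a '/' F with FOLLOW(D) on { 'a' }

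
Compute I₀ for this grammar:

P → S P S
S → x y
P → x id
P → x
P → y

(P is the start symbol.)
First, augment the grammar with P' → P
I₀ = CLOSURE({ [P' → . P] }):
  [P' → . P] has the dot before P: add [P → . S P S], [P → . x id], [P → . x], [P → . y]
  [P → . S P S] has the dot before S: add [S → . x y]
No further items can be added.

I₀ = { [P → . S P S], [P → . x id], [P → . x], [P → . y], [P' → . P], [S → . x y] }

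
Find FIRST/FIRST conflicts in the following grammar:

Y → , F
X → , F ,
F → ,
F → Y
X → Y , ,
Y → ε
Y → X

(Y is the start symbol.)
FIRST sets of the non-terminals at (or reachable through a nullable prefix from) the front of some alternative:
  FIRST(X) = { ',' }
  FIRST(Y) = { ',', ε }

Productions for Y:
  Y → , F: FIRST = { ',' }
  Y → ε: FIRST = { ε }
  Y → X: FIRST = { ',' }
Productions for X:
  X → , F ,: FIRST = { ',' }
  X → Y , ,: FIRST = { ',' }
Productions for F:
  F → ,: FIRST = { ',' }
  F → Y: FIRST = { ',', ε }

Conflict for Y: Y → , F and Y → X
  Overlap: { ',' }
Conflict for X: X → , F , and X → Y , ,
  Overlap: { ',' }
Conflict for F: F → , and F → Y
  Overlap: { ',' }

Answer: Yes. Y → ',' F / Y → X on { ',' }; X → ',' F ',' / X → Y ',' ',' on { ',' }; F → ',' / F → Y on { ',' }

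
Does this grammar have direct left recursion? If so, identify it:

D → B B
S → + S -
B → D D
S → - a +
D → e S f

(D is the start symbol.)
Direct left recursion occurs when N → N α for some non-terminal N (the right-hand side begins with the left-hand side itself).

D → B B: starts with B
S → + S -: starts with '+'
B → D D: starts with D
S → - a +: starts with '-'
D → e S f: starts with e

No direct left recursion found.

Answer: No direct left recursion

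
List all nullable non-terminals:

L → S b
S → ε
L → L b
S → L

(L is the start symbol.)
ε-productions: S → ε
So S is immediately nullable.
No further non-terminal can be added: every production for the remaining non-terminals contains a terminal or a non-nullable non-terminal.
Nullable = { 'S' }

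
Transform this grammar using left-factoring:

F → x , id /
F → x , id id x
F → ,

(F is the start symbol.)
F → x , id F'
F' → /
F' → id x
F → ,

Left-factoring transforms A → αβ₁ | αβ₂ into A → αA' and A' → β₁ | β₂
(α is the longest common prefix among the alternatives). Repeat until
no nonterminal has two alternatives with a common prefix.

Round 1: F has alternatives sharing prefix 'x , id'. Introduce F': F → x , id F'
  Add: F' → /
  Add: F' → id x

No remaining common prefixes — done.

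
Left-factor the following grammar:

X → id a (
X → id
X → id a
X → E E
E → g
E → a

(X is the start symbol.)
X → id X'
X' → a X''
X'' → (
X'' → ε
X' → ε
X → E E
E → g
E → a

Left-factoring transforms A → αβ₁ | αβ₂ into A → αA' and A' → β₁ | β₂
(α is the longest common prefix among the alternatives). Repeat until
no nonterminal has two alternatives with a common prefix.

Round 1: X has alternatives sharing prefix 'id'. Introduce X': X → id X'
  Add: X' → a (
  Add: X' → ε
  Add: X' → a

Round 2: X' has alternatives sharing prefix 'a'. Introduce X'': X' → a X''
  Add: X'' → (
  Add: X'' → ε

No remaining common prefixes — done.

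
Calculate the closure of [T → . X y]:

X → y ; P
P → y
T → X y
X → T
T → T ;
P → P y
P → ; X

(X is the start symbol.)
{ [T → . T ;], [T → . X y], [X → . T], [X → . y ; P] }

To compute CLOSURE, for each item [A → α.Bβ] where B is a non-terminal, add [B → .γ] for all productions B → γ; repeat for the newly added items until nothing changes.

Start with: [T → . X y]
  [T → . X y] has the dot before X: add [X → . y ; P], [X → . T]
  [X → . T] has the dot before T: add [T → . T ;]
No further items can be added.

CLOSURE = { [T → . T ;], [T → . X y], [X → . T], [X → . y ; P] }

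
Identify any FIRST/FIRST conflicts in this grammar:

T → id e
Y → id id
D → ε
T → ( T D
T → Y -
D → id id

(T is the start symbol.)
A FIRST/FIRST conflict occurs when two productions N → α and N → β for the same non-terminal have FIRST(α) ∩ FIRST(β) ≠ ∅ (with ε ∈ FIRST of a nullable right-hand side, so two nullable alternatives also conflict).

FIRST sets of the non-terminals at (or reachable through a nullable prefix from) the front of some alternative:
  FIRST(Y) = { 'id' }

Productions for T:
  T → id e: FIRST = { 'id' }
  T → ( T D: FIRST = { '(' }
  T → Y -: FIRST = { 'id' }
Productions for D:
  D → ε: FIRST = { ε }
  D → id id: FIRST = { 'id' }
Y has only one production, so no FIRST/FIRST conflict is possible there.

Conflict for T: T → id e and T → Y -
  Overlap: { 'id' }

Answer: Yes. T → id e / T → Y '-' on { 'id' }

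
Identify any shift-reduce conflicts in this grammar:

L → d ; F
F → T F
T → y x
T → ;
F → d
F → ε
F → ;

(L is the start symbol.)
Yes — I3: [F → .] vs [F → . ;]; I6: [F → .] vs [F → . ;]

A shift-reduce conflict occurs when an LR(0) state has both:
  - a complete (reduce) item [A → α .] (dot at the end), and
  - a shift item [B → β . c γ] (dot before a terminal).

Augment with L' → L and build the canonical LR(0) collection (I0 = CLOSURE({[L' → . L]}), then GOTO on every symbol after a dot until no new states appear). It has 11 states:
  I0: { [L → . d ; F], [L' → . L] }  — shift
  I1: { [L' → L .] }  — accept
  I2: { [L → d . ; F] }  — shift
  I3: { [F → . ;], [F → . T F], [F → . d], [F → .], [L → d ; . F], [T → . ;], [T → . y x] }  — shift, reduce
  I4: { [F → ; .], [T → ; .] }  — 2 reduces
  I5: { [L → d ; F .] }  — reduce
  I6: { [F → . ;], [F → . T F], [F → . d], [F → .], [F → T . F], [T → . ;], [T → . y x] }  — shift, reduce
  I7: { [F → d .] }  — reduce
  I8: { [T → y . x] }  — shift
  I9: { [T → y x .] }  — reduce
  I10: { [F → T F .] }  — reduce

I3 contains reduce item [F → .] and shift items [F → . ;], [F → . d], [T → . ;], [T → . y x] — shift-reduce conflict.
I6 contains reduce item [F → .] and shift items [F → . ;], [F → . d], [T → . ;], [T → . y x] — shift-reduce conflict.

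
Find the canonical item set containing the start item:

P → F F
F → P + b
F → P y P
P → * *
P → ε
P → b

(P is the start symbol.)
{ [F → . P + b], [F → . P y P], [P → . * *], [P → . F F], [P → . b], [P → .], [P' → . P] }

First, augment the grammar with P' → P
I₀ = CLOSURE({ [P' → . P] }):
  [P' → . P] has the dot before P: add [P → . F F], [P → . * *], [P → .], [P → . b]
  [P → . F F] has the dot before F: add [F → . P + b], [F → . P y P]
No further items can be added.

I₀ = { [F → . P + b], [F → . P y P], [P → . * *], [P → . F F], [P → . b], [P → .], [P' → . P] }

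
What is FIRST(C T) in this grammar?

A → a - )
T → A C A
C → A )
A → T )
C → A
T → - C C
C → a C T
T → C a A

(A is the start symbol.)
FIRST sets of the non-terminals involved (from the grammar, by fixed-point iteration):
  FIRST(C) = { '-', 'a' }

To compute FIRST(C T), process the symbols left to right:
Symbol C is a non-terminal. Add FIRST(C) \ {ε} = { '-', 'a' }
C is not nullable (ε ∉ FIRST(C)), so stop here.
FIRST(C T) = { '-', 'a' }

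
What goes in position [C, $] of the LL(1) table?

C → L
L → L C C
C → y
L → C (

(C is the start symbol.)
Empty (error entry)

To find M[C, $], we find productions for C where $ is in the predict set (PREDICT(N → α) = (FIRST(α) \ {ε}) ∪ (FOLLOW(N) if α ⇒* ε)).

Relevant sets:
  FIRST(L) = { 'y' }

C → L: PREDICT = { 'y' }
C → y: PREDICT = { 'y' }

M[C, $] is empty (no production applies)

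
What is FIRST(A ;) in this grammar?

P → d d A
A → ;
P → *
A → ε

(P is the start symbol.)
{ ';' }

FIRST sets of the non-terminals involved (from the grammar, by fixed-point iteration):
  FIRST(A) = { ';', ε }

To compute FIRST(A ;), process the symbols left to right:
Symbol A is a non-terminal. Add FIRST(A) \ {ε} = { ';' }
A is nullable (ε ∈ FIRST(A)), continue to the next symbol.
Symbol ; is a terminal. Add ';' and stop.
FIRST(A ;) = { ';' }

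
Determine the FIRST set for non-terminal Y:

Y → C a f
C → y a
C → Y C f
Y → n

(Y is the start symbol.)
To compute FIRST(Y), examine every production with Y on the left-hand side, reading each right-hand side left to right until a non-nullable symbol is reached.

FIRST sets of the other non-terminals involved (by the same procedure, iterated to a fixed point):
  FIRST(C) = { 'n', 'y' }

From Y → C a f:
  - C is a non-terminal: add FIRST(C) \ {ε} = { 'n', 'y' }
    C is not nullable, so stop
From Y → n:
  - n is a terminal: add 'n' and stop

Collecting: FIRST(Y) = { 'n', 'y' }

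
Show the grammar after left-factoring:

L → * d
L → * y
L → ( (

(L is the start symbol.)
L → * L'
L' → d
L' → y
L → ( (

Left-factoring transforms A → αβ₁ | αβ₂ into A → αA' and A' → β₁ | β₂
(α is the longest common prefix among the alternatives). Repeat until
no nonterminal has two alternatives with a common prefix.

Round 1: L has alternatives sharing prefix '*'. Introduce L': L → * L'
  Add: L' → d
  Add: L' → y

No remaining common prefixes — done.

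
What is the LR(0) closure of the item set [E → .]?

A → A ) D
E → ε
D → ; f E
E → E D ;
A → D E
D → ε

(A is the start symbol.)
Start with: [E → .]
The dot is at the end, so nothing is added.

CLOSURE = { [E → .] }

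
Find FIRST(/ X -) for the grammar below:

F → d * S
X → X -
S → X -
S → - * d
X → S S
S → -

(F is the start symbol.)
To compute FIRST(/ X -), process the symbols left to right:
Symbol / is a terminal. Add '/' and stop.
FIRST(/ X -) = { '/' }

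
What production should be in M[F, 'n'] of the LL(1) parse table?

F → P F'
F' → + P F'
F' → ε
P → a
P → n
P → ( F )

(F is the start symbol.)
F → P F'

To find M[F, 'n'], we find productions for F where 'n' is in the predict set (PREDICT(N → α) = (FIRST(α) \ {ε}) ∪ (FOLLOW(N) if α ⇒* ε)).

Relevant sets:
  FIRST(P) = { '(', 'a', 'n' }

F → P F': PREDICT = { '(', 'a', 'n' }
  'n' is in predict set, so this production goes in M[F, 'n']

M[F, 'n'] = F → P F'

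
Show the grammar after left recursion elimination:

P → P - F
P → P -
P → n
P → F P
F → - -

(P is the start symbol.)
P → n P'
P → F P P'
P' → - F P'
P' → - P'
P' → ε
F → - -

P is directly left-recursive. The standard transformation for
  A → A α₁ | ... | A α_m | β₁ | ... | β_n
is
  A  → β₁ A' | ... | β_n A'
  A' → α₁ A' | ... | α_m A' | ε

P → n becomes P → n P'
P → F P becomes P → F P P'
P → P - F becomes P' → - F P'
P → P - becomes P' → - P'
Add P' → ε

Productions for other non-terminals are unchanged:
  F → - -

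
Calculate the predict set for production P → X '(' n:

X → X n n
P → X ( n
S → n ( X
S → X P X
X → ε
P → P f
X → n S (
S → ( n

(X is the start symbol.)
PREDICT(P → X '(' n) = (FIRST(RHS) \ {ε}) ∪ (FOLLOW(P) if ε ∈ FIRST(RHS), i.e. RHS ⇒* ε)
FIRST(X) = { 'n', ε }
FIRST(X '(' n) = { '(', 'n' }
ε ∉ FIRST(X '(' n), so FOLLOW(P) is not added.
PREDICT(P → X '(' n) = { '(', 'n' }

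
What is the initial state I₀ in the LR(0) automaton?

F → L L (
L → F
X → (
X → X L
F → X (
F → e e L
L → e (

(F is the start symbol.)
First, augment the grammar with F' → F
I₀ = CLOSURE({ [F' → . F] }):
  [F' → . F] has the dot before F: add [F → . L L (], [F → . X (], [F → . e e L]
  [F → . L L (] has the dot before L: add [L → . F], [L → . e (]
  [F → . X (] has the dot before X: add [X → . (], [X → . X L]
No further items can be added.

I₀ = { [F → . L L (], [F → . X (], [F → . e e L], [F' → . F], [L → . F], [L → . e (], [X → . (], [X → . X L] }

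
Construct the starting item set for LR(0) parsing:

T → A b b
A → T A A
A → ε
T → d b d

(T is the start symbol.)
{ [A → . T A A], [A → .], [T → . A b b], [T → . d b d], [T' → . T] }

First, augment the grammar with T' → T
I₀ = CLOSURE({ [T' → . T] }):
  [T' → . T] has the dot before T: add [T → . A b b], [T → . d b d]
  [T → . A b b] has the dot before A: add [A → . T A A], [A → .]
No further items can be added.

I₀ = { [A → . T A A], [A → .], [T → . A b b], [T → . d b d], [T' → . T] }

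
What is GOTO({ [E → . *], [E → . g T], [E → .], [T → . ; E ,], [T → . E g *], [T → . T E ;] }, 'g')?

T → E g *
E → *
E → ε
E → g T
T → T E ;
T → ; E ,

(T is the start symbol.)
{ [E → . *], [E → . g T], [E → .], [E → g . T], [T → . ; E ,], [T → . E g *], [T → . T E ;] }

GOTO(I, 'g') = CLOSURE({ [A → αX.β] : [A → α.Xβ] ∈ I, X = 'g' })

Items with dot before 'g', with the dot advanced:
  [E → . g T] → [E → g . T]
Closure of the advanced items:
  [E → g . T] has the dot before T: add [T → . E g *], [T → . T E ;], [T → . ; E ,]
  [T → . E g *] has the dot before E: add [E → . *], [E → .], [E → . g T]

GOTO = { [E → . *], [E → . g T], [E → .], [E → g . T], [T → . ; E ,], [T → . E g *], [T → . T E ;] }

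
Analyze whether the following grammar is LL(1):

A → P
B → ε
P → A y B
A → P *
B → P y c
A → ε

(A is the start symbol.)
A grammar is LL(1) if for each non-terminal N with multiple productions, the predict sets of those productions are pairwise disjoint, where PREDICT(N → α) = (FIRST(α) \ {ε}) ∪ (FOLLOW(N) if α ⇒* ε).

Relevant sets:
  FIRST(P) = { 'y' }
  FOLLOW(A) = { $, 'y' }
  FOLLOW(B) = { $, '*', 'y' }

For A:
  PREDICT(A → P) = { 'y' }
  PREDICT(A → P '*') = { 'y' }
  PREDICT(A → ε) = { $, 'y' }
For B:
  PREDICT(B → ε) = { $, '*', 'y' }
  PREDICT(B → P y c) = { 'y' }
P has a single production, so nothing to check there.

Conflict found: Predict set conflict for A: { 'y' }
The grammar is NOT LL(1).

Answer: No. Predict set conflict for A: { 'y' }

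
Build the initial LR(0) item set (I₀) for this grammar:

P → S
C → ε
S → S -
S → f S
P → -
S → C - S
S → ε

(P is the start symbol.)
First, augment the grammar with P' → P
I₀ = CLOSURE({ [P' → . P] }):
  [P' → . P] has the dot before P: add [P → . S], [P → . -]
  [P → . S] has the dot before S: add [S → . S -], [S → . f S], [S → . C - S], [S → .]
  [S → . C - S] has the dot before C: add [C → .]
No further items can be added.

I₀ = { [C → .], [P → . -], [P → . S], [P' → . P], [S → . C - S], [S → . S -], [S → . f S], [S → .] }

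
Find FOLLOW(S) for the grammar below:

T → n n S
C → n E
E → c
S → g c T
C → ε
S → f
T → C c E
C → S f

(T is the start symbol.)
To compute FOLLOW(S), find every occurrence of S on a right-hand side N → α S β: add FIRST(β) \ {ε}, and if β is empty or nullable also add FOLLOW(N). Iterate to a fixed point.

In T → n n S: S is at the end, add FOLLOW(T)
In C → S f: S is followed by f, add FIRST(f) \ {ε} = { 'f' }

The FOLLOW sets referred to above (computed the same way, to a fixed point):
  FOLLOW(T) = { $, 'f' }

Taking the union: FOLLOW(S) = { $, 'f' }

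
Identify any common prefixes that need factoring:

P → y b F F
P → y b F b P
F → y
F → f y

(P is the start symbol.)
Yes, P has productions with common prefix 'y b F'

Left-factoring is needed when two productions for the same non-terminal
share a common prefix on the right-hand side.

Productions for P:
  P → y b F F
  P → y b F b P
Productions for F:
  F → y
  F → f y

Found common prefix 'y b F' in productions for P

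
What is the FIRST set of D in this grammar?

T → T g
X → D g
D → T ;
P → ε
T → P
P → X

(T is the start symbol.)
{ ';', 'g' }

FIRST sets of the other non-terminals involved (by the same procedure, iterated to a fixed point):
  FIRST(T) = { ';', 'g', ε }

From D → T ;:
  - T is a non-terminal: add FIRST(T) \ {ε} = { ';', 'g' }
    T is nullable, so continue to the next symbol
  - ';' is a terminal: add ';' and stop

Collecting: FIRST(D) = { ';', 'g' }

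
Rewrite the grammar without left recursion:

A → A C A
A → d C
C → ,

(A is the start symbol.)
A → d C A'
A' → C A A'
A' → ε
C → ,

A is directly left-recursive. The standard transformation for
  A → A α₁ | ... | A α_m | β₁ | ... | β_n
is
  A  → β₁ A' | ... | β_n A'
  A' → α₁ A' | ... | α_m A' | ε

A → d C becomes A → d C A'
A → A C A becomes A' → C A A'
Add A' → ε

Productions for other non-terminals are unchanged:
  C → ,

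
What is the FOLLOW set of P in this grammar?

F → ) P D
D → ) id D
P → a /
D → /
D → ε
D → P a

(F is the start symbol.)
To compute FOLLOW(P), find every occurrence of P on a right-hand side N → α P β: add FIRST(β) \ {ε}, and if β is empty or nullable also add FOLLOW(N). Iterate to a fixed point.

In F → ) P D: P is followed by D, add FIRST(D) \ {ε} = { ')', '/', 'a' }
  D is nullable, so also add FOLLOW(F)
In D → P a: P is followed by a, add FIRST(a) \ {ε} = { 'a' }

The FOLLOW sets referred to above (computed the same way, to a fixed point):
  FOLLOW(F) = { $ }

Taking the union: FOLLOW(P) = { $, ')', '/', 'a' }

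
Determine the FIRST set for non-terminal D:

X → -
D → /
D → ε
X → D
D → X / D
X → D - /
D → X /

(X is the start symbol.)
{ '-', '/', ε }

To compute FIRST(D), examine every production with D on the left-hand side, reading each right-hand side left to right until a non-nullable symbol is reached.

FIRST sets of the other non-terminals involved (by the same procedure, iterated to a fixed point):
  FIRST(X) = { '-', '/', ε }

From D → /:
  - '/' is a terminal: add '/' and stop
From D → ε:
  - ε-production, so ε ∈ FIRST(D)
From D → X / D:
  - X is a non-terminal: add FIRST(X) \ {ε} = { '-', '/' }
    X is nullable, so continue to the next symbol
  - '/' is a terminal: add '/' and stop
From D → X /:
  - X is a non-terminal: add FIRST(X) \ {ε} = { '-', '/' }
    X is nullable, so continue to the next symbol
  - '/' is a terminal: add '/' and stop

Collecting: FIRST(D) = { '-', '/', ε }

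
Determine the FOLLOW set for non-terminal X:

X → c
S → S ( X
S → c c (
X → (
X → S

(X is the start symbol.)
{ $, '(' }

To compute FOLLOW(X), find every occurrence of X on a right-hand side N → α X β: add FIRST(β) \ {ε}, and if β is empty or nullable also add FOLLOW(N). Iterate to a fixed point.

X is the start symbol, so $ ∈ FOLLOW(X).
In S → S ( X: X is at the end, add FOLLOW(S)

The FOLLOW sets referred to above (computed the same way, to a fixed point):
  FOLLOW(S) = { $, '(' }

Taking the union: FOLLOW(X) = { $, '(' }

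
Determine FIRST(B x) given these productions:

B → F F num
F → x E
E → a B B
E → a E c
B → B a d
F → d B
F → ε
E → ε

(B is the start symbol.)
{ 'd', 'num', 'x' }

FIRST sets of the non-terminals involved (from the grammar, by fixed-point iteration):
  FIRST(B) = { 'd', 'num', 'x' }

To compute FIRST(B x), process the symbols left to right:
Symbol B is a non-terminal. Add FIRST(B) \ {ε} = { 'd', 'num', 'x' }
B is not nullable (ε ∉ FIRST(B)), so stop here.
FIRST(B x) = { 'd', 'num', 'x' }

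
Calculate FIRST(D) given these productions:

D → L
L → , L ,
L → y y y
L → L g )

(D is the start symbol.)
FIRST sets of the other non-terminals involved (by the same procedure, iterated to a fixed point):
  FIRST(L) = { ',', 'y' }

From D → L:
  - L is a non-terminal: add FIRST(L) \ {ε} = { ',', 'y' }
    L is not nullable, so stop

Collecting: FIRST(D) = { ',', 'y' }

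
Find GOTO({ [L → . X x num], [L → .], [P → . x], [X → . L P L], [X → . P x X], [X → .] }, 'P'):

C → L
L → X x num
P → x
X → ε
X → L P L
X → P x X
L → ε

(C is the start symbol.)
GOTO(I, 'P') = CLOSURE({ [A → αX.β] : [A → α.Xβ] ∈ I, X = 'P' })

Items with dot before 'P', with the dot advanced:
  [X → . P x X] → [X → P . x X]
Closure adds nothing (no advanced item has the dot before a non-terminal).

GOTO = { [X → P . x X] }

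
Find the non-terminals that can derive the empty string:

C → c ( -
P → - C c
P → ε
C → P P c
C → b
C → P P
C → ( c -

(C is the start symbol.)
A non-terminal is nullable if it can derive ε (the empty string): either it has an ε-production, or it has a production whose right-hand side consists entirely of nullable non-terminals.

ε-productions: P → ε
So P is immediately nullable.
C → P P: every symbol on the right is nullable, so C is nullable too.
Every non-terminal is now nullable.
Nullable = { 'C', 'P' }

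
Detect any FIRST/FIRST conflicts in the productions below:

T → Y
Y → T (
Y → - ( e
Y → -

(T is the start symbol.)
A FIRST/FIRST conflict occurs when two productions N → α and N → β for the same non-terminal have FIRST(α) ∩ FIRST(β) ≠ ∅ (with ε ∈ FIRST of a nullable right-hand side, so two nullable alternatives also conflict).

FIRST sets of the non-terminals at (or reachable through a nullable prefix from) the front of some alternative:
  FIRST(T) = { '-' }

Productions for Y:
  Y → T (: FIRST = { '-' }
  Y → - ( e: FIRST = { '-' }
  Y → -: FIRST = { '-' }
T has only one production, so no FIRST/FIRST conflict is possible there.

Conflict for Y: Y → T ( and Y → - ( e
  Overlap: { '-' }
Conflict for Y: Y → T ( and Y → -
  Overlap: { '-' }
Conflict for Y: Y → - ( e and Y → -
  Overlap: { '-' }

Answer: Yes. Y → T '(' / Y → '-' '(' e on { '-' }; Y → T '(' / Y → '-' on { '-' }; Y → '-' '(' e / Y → '-' on { '-' }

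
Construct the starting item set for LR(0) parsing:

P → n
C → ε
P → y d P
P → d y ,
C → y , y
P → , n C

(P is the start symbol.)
{ [P → . , n C], [P → . d y ,], [P → . n], [P → . y d P], [P' → . P] }

First, augment the grammar with P' → P
I₀ = CLOSURE({ [P' → . P] }):
  [P' → . P] has the dot before P: add [P → . n], [P → . y d P], [P → . d y ,], [P → . , n C]
No further items can be added.

I₀ = { [P → . , n C], [P → . d y ,], [P → . n], [P → . y d P], [P' → . P] }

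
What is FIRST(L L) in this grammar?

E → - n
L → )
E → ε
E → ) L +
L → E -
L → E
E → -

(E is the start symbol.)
{ ')', '-', ε }

FIRST sets of the non-terminals involved (from the grammar, by fixed-point iteration):
  FIRST(L) = { ')', '-', ε }

To compute FIRST(L L), process the symbols left to right:
Symbol L is a non-terminal. Add FIRST(L) \ {ε} = { ')', '-' }
L is nullable (ε ∈ FIRST(L)), continue to the next symbol.
Symbol L is a non-terminal. Add FIRST(L) \ {ε} = { ')', '-' }
L is nullable (ε ∈ FIRST(L)), continue to the next symbol.
All symbols are nullable, so ε is in the result.
FIRST(L L) = { ')', '-', ε }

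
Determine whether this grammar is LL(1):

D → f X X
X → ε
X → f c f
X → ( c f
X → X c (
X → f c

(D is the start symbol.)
No. Predict set conflict for X: { 'f' }

Relevant sets:
  FIRST(X) = { '(', 'c', 'f', ε }
  FOLLOW(X) = { $, '(', 'c', 'f' }

For X:
  PREDICT(X → ε) = { $, '(', 'c', 'f' }
  PREDICT(X → f c f) = { 'f' }
  PREDICT(X → '(' c f) = { '(' }
  PREDICT(X → X c '(') = { '(', 'c', 'f' }
  PREDICT(X → f c) = { 'f' }
D has a single production, so nothing to check there.

Conflict found: Predict set conflict for X: { 'f' }
The grammar is NOT LL(1).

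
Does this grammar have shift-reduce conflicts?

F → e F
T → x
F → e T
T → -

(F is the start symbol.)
A shift-reduce conflict occurs when an LR(0) state has both:
  - a complete (reduce) item [A → α .] (dot at the end), and
  - a shift item [B → β . c γ] (dot before a terminal).

Augment with F' → F and build the canonical LR(0) collection (I0 = CLOSURE({[F' → . F]}), then GOTO on every symbol after a dot until no new states appear). It has 7 states:
  I0: { [F → . e F], [F → . e T], [F' → . F] }  — shift
  I1: { [F' → F .] }  — accept
  I2: { [F → . e F], [F → . e T], [F → e . F], [F → e . T], [T → . -], [T → . x] }  — shift
  I3: { [T → - .] }  — reduce
  I4: { [F → e F .] }  — reduce
  I5: { [F → e T .] }  — reduce
  I6: { [T → x .] }  — reduce

No state contains both a complete item and a shift item.

Answer: No shift-reduce conflicts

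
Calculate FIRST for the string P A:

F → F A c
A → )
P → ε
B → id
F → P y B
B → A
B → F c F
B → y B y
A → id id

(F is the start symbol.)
{ ')', 'id' }

FIRST sets of the non-terminals involved (from the grammar, by fixed-point iteration):
  FIRST(P) = { ε }
  FIRST(A) = { ')', 'id' }

To compute FIRST(P A), process the symbols left to right:
Symbol P is a non-terminal. Add FIRST(P) \ {ε} = { }
P is nullable (ε ∈ FIRST(P)), continue to the next symbol.
Symbol A is a non-terminal. Add FIRST(A) \ {ε} = { ')', 'id' }
A is not nullable (ε ∉ FIRST(A)), so stop here.
FIRST(P A) = { ')', 'id' }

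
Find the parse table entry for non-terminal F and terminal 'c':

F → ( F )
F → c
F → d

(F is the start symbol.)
To find M[F, 'c'], we find productions for F where 'c' is in the predict set (PREDICT(N → α) = (FIRST(α) \ {ε}) ∪ (FOLLOW(N) if α ⇒* ε)).

F → ( F ): PREDICT = { '(' }
F → c: PREDICT = { 'c' }
  'c' is in predict set, so this production goes in M[F, 'c']
F → d: PREDICT = { 'd' }

M[F, 'c'] = F → c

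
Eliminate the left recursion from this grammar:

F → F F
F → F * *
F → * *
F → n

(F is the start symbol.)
F is directly left-recursive. The standard transformation for
  A → A α₁ | ... | A α_m | β₁ | ... | β_n
is
  A  → β₁ A' | ... | β_n A'
  A' → α₁ A' | ... | α_m A' | ε

F → * * becomes F → * * F'
F → n becomes F → n F'
F → F F becomes F' → F F'
F → F * * becomes F' → * * F'
Add F' → ε

Resulting grammar:
F → * * F'
F → n F'
F' → F F'
F' → * * F'
F' → ε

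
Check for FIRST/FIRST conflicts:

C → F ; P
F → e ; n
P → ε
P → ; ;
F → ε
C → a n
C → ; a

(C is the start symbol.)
Yes. C → F ';' P / C → ';' a on { ';' }

FIRST sets of the non-terminals at (or reachable through a nullable prefix from) the front of some alternative:
  FIRST(F) = { 'e', ε }

Productions for C:
  C → F ; P: FIRST = { ';', 'e' }
  C → a n: FIRST = { 'a' }
  C → ; a: FIRST = { ';' }
Productions for F:
  F → e ; n: FIRST = { 'e' }
  F → ε: FIRST = { ε }
Productions for P:
  P → ε: FIRST = { ε }
  P → ; ;: FIRST = { ';' }

Conflict for C: C → F ; P and C → ; a
  Overlap: { ';' }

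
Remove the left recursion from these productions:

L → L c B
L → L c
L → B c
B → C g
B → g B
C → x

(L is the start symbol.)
L is directly left-recursive. The standard transformation for
  A → A α₁ | ... | A α_m | β₁ | ... | β_n
is
  A  → β₁ A' | ... | β_n A'
  A' → α₁ A' | ... | α_m A' | ε

L → B c becomes L → B c L'
L → L c B becomes L' → c B L'
L → L c becomes L' → c L'
Add L' → ε

Productions for other non-terminals are unchanged:
  B → C g
  B → g B
  C → x

Resulting grammar:
L → B c L'
L' → c B L'
L' → c L'
L' → ε
B → C g
B → g B
C → x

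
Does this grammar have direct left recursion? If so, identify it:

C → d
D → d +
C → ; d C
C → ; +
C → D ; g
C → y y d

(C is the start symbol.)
No direct left recursion

C → d: starts with d
D → d +: starts with d
C → ; d C: starts with ';'
C → ; +: starts with ';'
C → D ; g: starts with D
C → y y d: starts with y

No direct left recursion found.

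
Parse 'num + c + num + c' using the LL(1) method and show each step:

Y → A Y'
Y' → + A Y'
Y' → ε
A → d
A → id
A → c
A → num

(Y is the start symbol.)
LL(1) parsing maintains a stack (initially the start symbol over $) and the input. At each step: if the stack top is a terminal, match it against the current input token; if it is a non-terminal N, replace it with the RHS of M[N, lookahead] (the unique production whose predict set contains the lookahead).

Stack is shown with the top on the left.

Stack     Input                Action
-------------------------------------
Y $       num + c + num + c $  output Y → A Y'
A Y' $    num + c + num + c $  output A → num
num Y' $  num + c + num + c $  match 'num'
Y' $      + c + num + c $      output Y' → + A Y'
+ A Y' $  + c + num + c $      match '+'
A Y' $    c + num + c $        output A → c
c Y' $    c + num + c $        match 'c'
Y' $      + num + c $          output Y' → + A Y'
+ A Y' $  + num + c $          match '+'
A Y' $    num + c $            output A → num
num Y' $  num + c $            match 'num'
Y' $      + c $                output Y' → + A Y'
+ A Y' $  + c $                match '+'
A Y' $    c $                  output A → c
c Y' $    c $                  match 'c'
Y' $      $                    output Y' → ε
$         $                    accept

The string is accepted.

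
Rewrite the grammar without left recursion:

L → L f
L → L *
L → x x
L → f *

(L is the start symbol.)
L → x x L'
L → f * L'
L' → f L'
L' → * L'
L' → ε

L is directly left-recursive. The standard transformation for
  A → A α₁ | ... | A α_m | β₁ | ... | β_n
is
  A  → β₁ A' | ... | β_n A'
  A' → α₁ A' | ... | α_m A' | ε

L → x x becomes L → x x L'
L → f * becomes L → f * L'
L → L f becomes L' → f L'
L → L * becomes L' → * L'
Add L' → ε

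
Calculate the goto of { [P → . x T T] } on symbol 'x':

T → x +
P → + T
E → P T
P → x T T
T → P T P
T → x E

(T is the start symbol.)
{ [P → . + T], [P → . x T T], [P → x . T T], [T → . P T P], [T → . x +], [T → . x E] }

GOTO(I, 'x') = CLOSURE({ [A → αX.β] : [A → α.Xβ] ∈ I, X = 'x' })

Items with dot before 'x', with the dot advanced:
  [P → . x T T] → [P → x . T T]
Closure of the advanced items:
  [P → x . T T] has the dot before T: add [T → . x +], [T → . P T P], [T → . x E]
  [T → . P T P] has the dot before P: add [P → . + T], [P → . x T T]

GOTO = { [P → . + T], [P → . x T T], [P → x . T T], [T → . P T P], [T → . x +], [T → . x E] }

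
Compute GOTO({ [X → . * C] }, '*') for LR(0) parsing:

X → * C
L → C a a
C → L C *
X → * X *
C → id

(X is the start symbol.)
GOTO(I, '*') = CLOSURE({ [A → αX.β] : [A → α.Xβ] ∈ I, X = '*' })

Items with dot before '*', with the dot advanced:
  [X → . * C] → [X → * . C]
Closure of the advanced items:
  [X → * . C] has the dot before C: add [C → . L C *], [C → . id]
  [C → . L C *] has the dot before L: add [L → . C a a]

GOTO = { [C → . L C *], [C → . id], [L → . C a a], [X → * . C] }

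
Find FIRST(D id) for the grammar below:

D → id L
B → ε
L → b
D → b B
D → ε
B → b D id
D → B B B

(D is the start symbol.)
FIRST sets of the non-terminals involved (from the grammar, by fixed-point iteration):
  FIRST(D) = { 'b', 'id', ε }

To compute FIRST(D id), process the symbols left to right:
Symbol D is a non-terminal. Add FIRST(D) \ {ε} = { 'b', 'id' }
D is nullable (ε ∈ FIRST(D)), continue to the next symbol.
Symbol id is a terminal. Add 'id' and stop.
FIRST(D id) = { 'b', 'id' }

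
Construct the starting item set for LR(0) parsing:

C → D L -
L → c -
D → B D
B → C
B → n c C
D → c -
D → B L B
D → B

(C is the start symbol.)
{ [B → . C], [B → . n c C], [C → . D L -], [C' → . C], [D → . B D], [D → . B L B], [D → . B], [D → . c -] }

First, augment the grammar with C' → C
I₀ = CLOSURE({ [C' → . C] }):
  [C' → . C] has the dot before C: add [C → . D L -]
  [C → . D L -] has the dot before D: add [D → . B D], [D → . c -], [D → . B L B], [D → . B]
  [D → . B D] has the dot before B: add [B → . C], [B → . n c C]
No further items can be added.

I₀ = { [B → . C], [B → . n c C], [C → . D L -], [C' → . C], [D → . B D], [D → . B L B], [D → . B], [D → . c -] }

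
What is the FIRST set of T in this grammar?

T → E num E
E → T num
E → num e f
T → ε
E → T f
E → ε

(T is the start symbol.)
{ 'f', 'num', ε }

To compute FIRST(T), examine every production with T on the left-hand side, reading each right-hand side left to right until a non-nullable symbol is reached.

FIRST sets of the other non-terminals involved (by the same procedure, iterated to a fixed point):
  FIRST(E) = { 'f', 'num', ε }

From T → E num E:
  - E is a non-terminal: add FIRST(E) \ {ε} = { 'f', 'num' }
    E is nullable, so continue to the next symbol
  - num is a terminal: add 'num' and stop
From T → ε:
  - ε-production, so ε ∈ FIRST(T)

Collecting: FIRST(T) = { 'f', 'num', ε }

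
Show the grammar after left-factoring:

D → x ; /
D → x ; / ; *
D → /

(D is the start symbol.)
Left-factoring transforms A → αβ₁ | αβ₂ into A → αA' and A' → β₁ | β₂
(α is the longest common prefix among the alternatives). Repeat until
no nonterminal has two alternatives with a common prefix.

Round 1: D has alternatives sharing prefix 'x ; /'. Introduce D': D → x ; / D'
  Add: D' → ε
  Add: D' → ; *

No remaining common prefixes — done.

Resulting grammar:
D → x ; / D'
D' → ε
D' → ; *
D → /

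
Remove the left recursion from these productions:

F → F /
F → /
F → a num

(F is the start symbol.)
F → / F'
F → a num F'
F' → / F'
F' → ε

F is directly left-recursive. The standard transformation for
  A → A α₁ | ... | A α_m | β₁ | ... | β_n
is
  A  → β₁ A' | ... | β_n A'
  A' → α₁ A' | ... | α_m A' | ε

F → / becomes F → / F'
F → a num becomes F → a num F'
F → F / becomes F' → / F'
Add F' → ε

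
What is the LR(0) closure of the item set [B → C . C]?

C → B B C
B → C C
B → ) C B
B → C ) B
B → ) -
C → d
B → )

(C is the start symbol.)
{ [B → . ) -], [B → . ) C B], [B → . )], [B → . C ) B], [B → . C C], [B → C . C], [C → . B B C], [C → . d] }

To compute CLOSURE, for each item [A → α.Bβ] where B is a non-terminal, add [B → .γ] for all productions B → γ; repeat for the newly added items until nothing changes.

Start with: [B → C . C]
  [B → C . C] has the dot before C: add [C → . B B C], [C → . d]
  [C → . B B C] has the dot before B: add [B → . C C], [B → . ) C B], [B → . C ) B], [B → . ) -], [B → . )]
No further items can be added.

CLOSURE = { [B → . ) -], [B → . ) C B], [B → . )], [B → . C ) B], [B → . C C], [B → C . C], [C → . B B C], [C → . d] }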